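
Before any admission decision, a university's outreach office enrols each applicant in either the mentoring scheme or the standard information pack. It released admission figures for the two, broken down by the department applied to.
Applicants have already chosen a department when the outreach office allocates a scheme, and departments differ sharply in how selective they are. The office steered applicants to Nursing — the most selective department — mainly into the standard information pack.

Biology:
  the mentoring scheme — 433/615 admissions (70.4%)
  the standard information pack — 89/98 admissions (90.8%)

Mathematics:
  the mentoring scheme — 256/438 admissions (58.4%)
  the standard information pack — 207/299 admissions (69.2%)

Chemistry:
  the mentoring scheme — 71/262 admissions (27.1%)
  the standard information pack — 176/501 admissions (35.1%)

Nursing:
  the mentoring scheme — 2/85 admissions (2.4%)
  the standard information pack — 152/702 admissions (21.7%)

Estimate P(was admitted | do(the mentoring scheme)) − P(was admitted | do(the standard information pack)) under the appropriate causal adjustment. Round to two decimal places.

-0.15

The imbalance in department arose from how applicants were allocated, not from anything the outreach scheme did; and department independently affects the outcome. The pooled gap is confounded — condition on department.
Adjusting over the population distribution of department: 0.238·(0.704−0.908) + 0.246·(0.584−0.692) + 0.254·(0.271−0.351) + 0.262·(0.024−0.217) = -0.146.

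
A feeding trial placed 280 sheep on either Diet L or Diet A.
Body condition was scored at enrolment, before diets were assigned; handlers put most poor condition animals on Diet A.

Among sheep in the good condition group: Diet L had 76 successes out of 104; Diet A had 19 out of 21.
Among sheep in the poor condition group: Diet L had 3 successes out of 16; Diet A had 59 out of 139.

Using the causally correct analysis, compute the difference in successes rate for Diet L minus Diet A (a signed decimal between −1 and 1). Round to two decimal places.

-0.21

The imbalance in starting body condition arose from how sheep were allocated, not from anything the diet did; and starting body condition independently affects the outcome. The pooled gap is confounded — condition on starting body condition.
Adjusting over the population distribution of starting body condition: 0.446·(0.731−0.905) + 0.554·(0.188−0.424) = -0.209.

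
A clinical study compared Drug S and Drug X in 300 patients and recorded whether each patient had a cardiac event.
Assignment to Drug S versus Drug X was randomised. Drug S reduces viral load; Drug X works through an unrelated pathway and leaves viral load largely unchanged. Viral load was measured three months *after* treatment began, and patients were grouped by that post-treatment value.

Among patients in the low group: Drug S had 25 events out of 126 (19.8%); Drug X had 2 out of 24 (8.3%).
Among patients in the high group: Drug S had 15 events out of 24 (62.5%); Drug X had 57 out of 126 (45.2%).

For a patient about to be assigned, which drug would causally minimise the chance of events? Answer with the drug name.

Within every viral load level Drug X has the lower rate, yet pooled Drug S does — Simpson's reversal.
Viral load is recorded after the drug and is itself shifted by it — it sits on the causal path from drug to outcome. Conditioning on a mediator would strip out part of the effect we want; the pooled comparison gives the total causal effect.
Pooled: Drug S 26.7% vs Drug X 39.3%; Drug S is lower overall.

Drug S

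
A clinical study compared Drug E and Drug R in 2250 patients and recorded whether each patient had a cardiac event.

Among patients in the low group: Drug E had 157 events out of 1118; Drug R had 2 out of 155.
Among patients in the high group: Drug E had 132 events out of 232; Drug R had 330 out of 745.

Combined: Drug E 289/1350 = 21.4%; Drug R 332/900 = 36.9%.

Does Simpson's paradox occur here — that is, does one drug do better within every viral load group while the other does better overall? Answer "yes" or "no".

Within each viral load level (low 14.0% vs 1.3%; high 56.9% vs 44.3%), Drug R has the lower rate every time. Pooled: 21.4% vs 36.9% — Drug E has the lower rate overall. The two comparisons disagree.

yes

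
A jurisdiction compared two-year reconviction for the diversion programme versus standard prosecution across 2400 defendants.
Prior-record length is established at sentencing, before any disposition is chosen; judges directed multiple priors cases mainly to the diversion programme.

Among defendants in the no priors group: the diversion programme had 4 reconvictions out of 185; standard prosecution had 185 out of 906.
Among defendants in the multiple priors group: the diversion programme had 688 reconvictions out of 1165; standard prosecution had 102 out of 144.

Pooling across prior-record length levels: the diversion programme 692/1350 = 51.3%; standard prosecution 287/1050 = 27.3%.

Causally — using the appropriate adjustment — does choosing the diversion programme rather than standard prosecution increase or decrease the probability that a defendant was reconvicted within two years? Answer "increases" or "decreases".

decreases

The stratified and pooled comparisons disagree (the diversion programme wins within each prior-record length; standard prosecution wins overall), so the answer turns on the causal role of prior-record length.
Nothing the disposition does changes prior-record length; the imbalance is an allocation artefact. With prior-record length also predicting the outcome, the pooled figure is confounded, and the within-stratum comparison is the causal one.
Within each level — no priors: 2.2% vs 20.4%; multiple priors: 59.1% vs 70.8% — the diversion programme is lower every time.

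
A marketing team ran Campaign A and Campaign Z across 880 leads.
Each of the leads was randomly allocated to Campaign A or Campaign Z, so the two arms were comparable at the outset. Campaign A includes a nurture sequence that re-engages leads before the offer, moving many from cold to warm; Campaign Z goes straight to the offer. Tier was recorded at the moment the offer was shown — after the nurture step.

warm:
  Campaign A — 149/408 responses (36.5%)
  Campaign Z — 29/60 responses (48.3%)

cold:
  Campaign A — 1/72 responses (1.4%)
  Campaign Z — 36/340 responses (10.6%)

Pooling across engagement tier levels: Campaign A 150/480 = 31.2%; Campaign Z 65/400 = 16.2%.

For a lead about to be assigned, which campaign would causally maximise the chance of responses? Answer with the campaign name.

Campaign A

Engagement tier is recorded after the campaign and is itself shifted by it — it sits on the causal path from campaign to outcome. Conditioning on a mediator would strip out part of the effect we want; the pooled comparison gives the total causal effect.
Pooled: Campaign A 31.2% vs Campaign Z 16.2%; Campaign A is higher overall.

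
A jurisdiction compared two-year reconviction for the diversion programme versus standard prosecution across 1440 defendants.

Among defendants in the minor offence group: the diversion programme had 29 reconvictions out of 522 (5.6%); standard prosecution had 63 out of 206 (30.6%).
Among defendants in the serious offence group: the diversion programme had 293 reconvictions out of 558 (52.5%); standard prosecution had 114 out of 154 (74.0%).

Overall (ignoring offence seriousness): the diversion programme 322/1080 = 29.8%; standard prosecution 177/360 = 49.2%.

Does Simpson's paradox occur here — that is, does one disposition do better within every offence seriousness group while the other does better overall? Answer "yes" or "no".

Within each offence seriousness level (minor offence 5.6% vs 30.6%; serious offence 52.5% vs 74.0%), the diversion programme has the lower rate every time. Pooled: 29.8% vs 49.2% — the diversion programme has the lower rate overall. They agree.

no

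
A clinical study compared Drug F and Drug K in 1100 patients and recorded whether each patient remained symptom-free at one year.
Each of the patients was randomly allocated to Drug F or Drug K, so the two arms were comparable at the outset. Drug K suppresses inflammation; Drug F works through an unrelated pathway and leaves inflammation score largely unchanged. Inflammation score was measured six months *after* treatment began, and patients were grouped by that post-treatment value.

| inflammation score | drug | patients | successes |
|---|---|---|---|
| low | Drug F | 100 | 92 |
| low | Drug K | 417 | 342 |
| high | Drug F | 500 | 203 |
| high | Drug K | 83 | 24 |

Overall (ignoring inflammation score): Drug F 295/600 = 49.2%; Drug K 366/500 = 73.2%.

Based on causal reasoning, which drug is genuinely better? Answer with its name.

Stratifying would compare drugs among patients the drugs themselves sorted into inflammation score groups — a form of selection on an intermediate. The unconditioned pooled rates give the total causal effect.
Pooled: Drug F 49.2% vs Drug K 73.2%; Drug K is higher overall.

Drug K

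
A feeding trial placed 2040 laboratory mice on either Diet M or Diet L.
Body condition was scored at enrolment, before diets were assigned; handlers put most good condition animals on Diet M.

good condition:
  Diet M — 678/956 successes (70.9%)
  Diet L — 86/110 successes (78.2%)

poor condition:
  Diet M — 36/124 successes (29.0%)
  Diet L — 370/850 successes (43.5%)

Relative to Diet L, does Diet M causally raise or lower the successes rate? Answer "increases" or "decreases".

The stratified and pooled comparisons disagree (Diet L wins within each starting body condition; Diet M wins overall), so the answer turns on the causal role of starting body condition.
Starting body condition satisfies the back-door criterion: it is not a descendant of the diet, and it blocks the spurious path from diet to outcome. Adjusting for it (i.e., using the within-starting body condition rates) gives the causal effect.
Within each level — good condition: 70.9% vs 78.2%; poor condition: 29.0% vs 43.5% — Diet L is higher every time.

decreases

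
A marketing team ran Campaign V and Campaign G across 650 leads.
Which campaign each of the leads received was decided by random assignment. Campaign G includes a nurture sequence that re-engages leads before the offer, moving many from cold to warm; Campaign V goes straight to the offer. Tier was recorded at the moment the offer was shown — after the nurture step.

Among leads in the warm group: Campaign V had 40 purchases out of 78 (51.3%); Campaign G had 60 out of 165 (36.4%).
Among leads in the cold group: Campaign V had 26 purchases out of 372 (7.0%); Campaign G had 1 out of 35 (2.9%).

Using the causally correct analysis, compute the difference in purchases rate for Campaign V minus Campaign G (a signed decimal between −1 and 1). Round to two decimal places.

The stratified and pooled comparisons disagree (Campaign V wins within each engagement tier; Campaign G wins overall), so the answer turns on the causal role of engagement tier.
Stratifying would compare campaigns among leads the campaigns themselves sorted into engagement tier groups — a form of selection on an intermediate. The unconditioned pooled rates give the total causal effect.
The causal difference is the pooled difference: 0.147 − 0.305 = -0.158.

-0.16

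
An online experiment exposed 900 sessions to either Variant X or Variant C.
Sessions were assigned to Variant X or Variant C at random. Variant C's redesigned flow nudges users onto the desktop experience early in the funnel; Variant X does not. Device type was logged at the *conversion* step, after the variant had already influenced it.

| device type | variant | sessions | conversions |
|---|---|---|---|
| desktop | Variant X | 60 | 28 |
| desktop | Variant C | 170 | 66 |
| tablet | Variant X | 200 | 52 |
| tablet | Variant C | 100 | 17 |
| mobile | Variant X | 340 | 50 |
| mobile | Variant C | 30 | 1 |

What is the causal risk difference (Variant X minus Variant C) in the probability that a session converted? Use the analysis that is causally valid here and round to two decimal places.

The device type-specific comparison favours Variant X throughout, but the pooled figures favour Variant C. The question is whether to condition on device type.
The distribution of device type is itself part of what the variant does — it is an intermediate outcome. Holding it fixed would remove that part of the effect; the total effect is the pooled difference.
The causal difference is the pooled difference: 0.217 − 0.280 = -0.063.

-0.06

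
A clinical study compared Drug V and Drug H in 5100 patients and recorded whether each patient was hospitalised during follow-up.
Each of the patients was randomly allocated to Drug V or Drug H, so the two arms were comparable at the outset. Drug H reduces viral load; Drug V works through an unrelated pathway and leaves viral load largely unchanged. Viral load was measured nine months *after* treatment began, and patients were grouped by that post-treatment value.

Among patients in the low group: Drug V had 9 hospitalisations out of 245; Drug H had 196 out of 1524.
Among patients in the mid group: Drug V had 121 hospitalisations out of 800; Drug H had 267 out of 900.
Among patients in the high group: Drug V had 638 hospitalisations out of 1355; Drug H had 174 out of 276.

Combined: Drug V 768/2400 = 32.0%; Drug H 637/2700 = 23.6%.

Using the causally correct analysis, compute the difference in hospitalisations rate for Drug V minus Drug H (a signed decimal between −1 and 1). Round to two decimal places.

+0.08

Viral load is recorded after the drug and is itself shifted by it — it sits on the causal path from drug to outcome. Conditioning on a mediator would strip out part of the effect we want; the pooled comparison gives the total causal effect.
The causal difference is the pooled difference: 0.320 − 0.236 = +0.084.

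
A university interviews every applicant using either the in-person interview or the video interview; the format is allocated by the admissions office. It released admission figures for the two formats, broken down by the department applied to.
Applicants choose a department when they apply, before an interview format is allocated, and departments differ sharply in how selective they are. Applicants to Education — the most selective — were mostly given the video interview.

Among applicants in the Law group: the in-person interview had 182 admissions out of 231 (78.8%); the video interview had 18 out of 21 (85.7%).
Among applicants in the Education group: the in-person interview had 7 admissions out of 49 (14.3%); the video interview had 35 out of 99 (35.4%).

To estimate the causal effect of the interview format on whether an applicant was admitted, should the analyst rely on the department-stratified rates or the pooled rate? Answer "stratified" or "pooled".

Nothing the interview format does changes department; the imbalance is an allocation artefact. With department also predicting the outcome, the pooled figure is confounded, and the within-stratum comparison is the causal one.
Within each level — Law: 78.8% vs 85.7%; Education: 14.3% vs 35.4% — the video interview is higher every time.

stratified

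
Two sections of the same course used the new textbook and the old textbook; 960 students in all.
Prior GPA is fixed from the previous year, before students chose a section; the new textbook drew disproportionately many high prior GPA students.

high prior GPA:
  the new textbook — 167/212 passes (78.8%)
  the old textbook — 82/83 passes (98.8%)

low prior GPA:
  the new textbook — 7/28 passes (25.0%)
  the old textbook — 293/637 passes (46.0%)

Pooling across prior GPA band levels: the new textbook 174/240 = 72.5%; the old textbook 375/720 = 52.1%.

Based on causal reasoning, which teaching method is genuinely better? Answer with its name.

the old textbook

the old textbook is higher inside every prior GPA band stratum but the new textbook is higher in aggregate. Whether to stratify depends on how prior GPA band relates to the teaching method.
Prior GPA band is set before the teaching method has any effect — it is not caused by the teaching method — and it independently drives the outcome. That makes it a confounder, so the causal comparison is within prior GPA band levels.
Within each level — high prior GPA: 78.8% vs 98.8%; low prior GPA: 25.0% vs 46.0% — the old textbook is higher every time.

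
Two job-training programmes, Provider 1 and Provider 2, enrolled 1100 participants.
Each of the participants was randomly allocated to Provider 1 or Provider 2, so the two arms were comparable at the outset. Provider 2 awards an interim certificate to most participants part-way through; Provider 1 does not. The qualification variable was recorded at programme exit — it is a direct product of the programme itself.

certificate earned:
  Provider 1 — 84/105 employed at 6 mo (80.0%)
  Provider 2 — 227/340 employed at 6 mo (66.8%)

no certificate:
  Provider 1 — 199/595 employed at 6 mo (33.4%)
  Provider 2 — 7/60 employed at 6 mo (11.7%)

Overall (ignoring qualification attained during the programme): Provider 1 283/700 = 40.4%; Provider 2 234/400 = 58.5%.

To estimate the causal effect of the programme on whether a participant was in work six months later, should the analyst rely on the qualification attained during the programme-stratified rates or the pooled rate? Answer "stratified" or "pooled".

Provider 1 is higher inside every qualification attained during the programme stratum but Provider 2 is higher in aggregate. Whether to stratify depends on how qualification attained during the programme relates to the programme.
The distribution of qualification attained during the programme is itself part of what the programme does — it is an intermediate outcome. Holding it fixed would remove that part of the effect; the total effect is the pooled difference.
Pooled: Provider 1 40.4% vs Provider 2 58.5%; Provider 2 is higher overall.

pooled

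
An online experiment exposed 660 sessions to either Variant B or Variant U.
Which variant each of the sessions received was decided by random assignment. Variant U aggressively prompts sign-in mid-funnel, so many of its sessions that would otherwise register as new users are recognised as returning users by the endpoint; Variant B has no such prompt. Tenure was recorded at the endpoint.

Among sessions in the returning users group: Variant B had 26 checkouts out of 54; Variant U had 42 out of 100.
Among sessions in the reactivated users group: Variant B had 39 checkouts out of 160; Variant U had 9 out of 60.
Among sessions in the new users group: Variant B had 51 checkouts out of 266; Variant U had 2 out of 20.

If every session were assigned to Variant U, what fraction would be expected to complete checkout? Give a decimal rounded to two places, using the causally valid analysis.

0.29

User tenure lies on the pathway variant → user tenure → outcome, so adjusting for it blocks the indirect effect. For the total causal effect of variant, use the unadjusted pooled rates.
So P(outcome | do(Variant U)) is just the pooled rate for Variant U: 53/180 = 0.294.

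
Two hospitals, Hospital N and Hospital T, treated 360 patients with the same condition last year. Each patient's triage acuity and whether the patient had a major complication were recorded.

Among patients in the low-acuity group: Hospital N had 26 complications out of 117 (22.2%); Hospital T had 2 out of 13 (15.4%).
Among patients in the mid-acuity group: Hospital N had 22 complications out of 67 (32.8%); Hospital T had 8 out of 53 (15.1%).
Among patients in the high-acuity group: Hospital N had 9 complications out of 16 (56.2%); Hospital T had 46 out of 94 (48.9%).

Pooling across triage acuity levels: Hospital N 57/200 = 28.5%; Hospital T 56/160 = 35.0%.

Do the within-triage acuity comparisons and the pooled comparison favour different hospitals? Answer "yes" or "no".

yes

Within each triage acuity level (low-acuity 22.2% vs 15.4%; mid-acuity 32.8% vs 15.1%; high-acuity 56.2% vs 48.9%), Hospital T has the lower rate every time. Pooled: 28.5% vs 35.0% — Hospital N has the lower rate overall. The two comparisons disagree.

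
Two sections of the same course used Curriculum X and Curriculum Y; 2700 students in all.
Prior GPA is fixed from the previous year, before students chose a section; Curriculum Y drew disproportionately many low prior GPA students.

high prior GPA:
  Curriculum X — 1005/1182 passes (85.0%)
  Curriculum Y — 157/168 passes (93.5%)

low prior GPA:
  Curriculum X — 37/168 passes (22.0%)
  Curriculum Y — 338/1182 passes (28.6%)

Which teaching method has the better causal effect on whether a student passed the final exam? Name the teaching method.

Curriculum Y

The stratified and pooled comparisons disagree (Curriculum Y wins within each prior GPA band; Curriculum X wins overall), so the answer turns on the causal role of prior GPA band.
Prior GPA band satisfies the back-door criterion: it is not a descendant of the teaching method, and it blocks the spurious path from teaching method to outcome. Adjusting for it (i.e., using the within-prior GPA band rates) gives the causal effect.
Within each level — high prior GPA: 85.0% vs 93.5%; low prior GPA: 22.0% vs 28.6% — Curriculum Y is higher every time.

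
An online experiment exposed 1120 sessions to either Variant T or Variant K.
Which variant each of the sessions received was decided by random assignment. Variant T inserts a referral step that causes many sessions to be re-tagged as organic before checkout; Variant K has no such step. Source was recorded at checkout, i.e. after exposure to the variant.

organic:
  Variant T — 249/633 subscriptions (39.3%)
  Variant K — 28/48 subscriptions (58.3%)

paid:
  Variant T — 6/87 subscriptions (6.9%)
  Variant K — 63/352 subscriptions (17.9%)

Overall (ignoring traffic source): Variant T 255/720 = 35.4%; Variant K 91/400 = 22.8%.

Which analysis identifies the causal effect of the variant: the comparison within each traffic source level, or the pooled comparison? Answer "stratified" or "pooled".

Traffic source lies on the pathway variant → traffic source → outcome, so adjusting for it blocks the indirect effect. For the total causal effect of variant, use the unadjusted pooled rates.
Pooled: Variant T 35.4% vs Variant K 22.8%; Variant T is higher overall.

pooled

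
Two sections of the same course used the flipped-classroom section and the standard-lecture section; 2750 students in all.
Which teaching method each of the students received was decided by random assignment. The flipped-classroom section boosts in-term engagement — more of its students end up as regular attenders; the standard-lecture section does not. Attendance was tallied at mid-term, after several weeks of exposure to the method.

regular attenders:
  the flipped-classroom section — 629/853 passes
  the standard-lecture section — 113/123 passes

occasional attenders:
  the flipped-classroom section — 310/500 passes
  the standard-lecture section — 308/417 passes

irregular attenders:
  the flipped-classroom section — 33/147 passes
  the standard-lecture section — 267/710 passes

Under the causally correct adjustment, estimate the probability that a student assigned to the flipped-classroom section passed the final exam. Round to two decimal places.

Within every mid-term attendance level the standard-lecture section has the higher rate, yet pooled the flipped-classroom section does — Simpson's reversal.
Mid-term attendance is downstream of the teaching method. One should not condition on a consequence of treatment, so the overall rates are the right comparison.
So P(outcome | do(the flipped-classroom section)) is just the pooled rate for the flipped-classroom section: 972/1500 = 0.648.

0.65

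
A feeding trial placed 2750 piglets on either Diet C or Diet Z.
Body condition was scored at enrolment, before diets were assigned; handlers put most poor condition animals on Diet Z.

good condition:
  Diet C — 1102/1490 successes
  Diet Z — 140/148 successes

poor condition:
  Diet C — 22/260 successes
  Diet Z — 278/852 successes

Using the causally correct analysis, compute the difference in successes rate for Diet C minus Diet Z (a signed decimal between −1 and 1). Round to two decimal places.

Diet Z is higher inside every starting body condition stratum but Diet C is higher in aggregate. Whether to stratify depends on how starting body condition relates to the diet.
Starting body condition differs across diets for reasons unrelated to any effect of the diet itself, and it separately predicts the outcome — a classic confounder. We must compare within starting body condition levels.
Adjusting over the population distribution of starting body condition: 0.596·(0.740−0.946) + 0.404·(0.085−0.326) = -0.221.

-0.22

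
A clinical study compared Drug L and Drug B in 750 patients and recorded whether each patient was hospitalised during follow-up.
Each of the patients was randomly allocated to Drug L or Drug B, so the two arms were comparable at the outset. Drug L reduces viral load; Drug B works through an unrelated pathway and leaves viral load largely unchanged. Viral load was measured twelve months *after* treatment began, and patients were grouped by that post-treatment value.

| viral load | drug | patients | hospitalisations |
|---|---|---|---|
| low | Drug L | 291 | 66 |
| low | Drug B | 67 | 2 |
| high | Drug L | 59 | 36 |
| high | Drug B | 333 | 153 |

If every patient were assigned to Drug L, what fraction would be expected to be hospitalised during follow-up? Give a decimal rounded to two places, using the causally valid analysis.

Stratifying would compare drugs among patients the drugs themselves sorted into viral load groups — a form of selection on an intermediate. The unconditioned pooled rates give the total causal effect.
So P(outcome | do(Drug L)) is just the pooled rate for Drug L: 102/350 = 0.291.

0.29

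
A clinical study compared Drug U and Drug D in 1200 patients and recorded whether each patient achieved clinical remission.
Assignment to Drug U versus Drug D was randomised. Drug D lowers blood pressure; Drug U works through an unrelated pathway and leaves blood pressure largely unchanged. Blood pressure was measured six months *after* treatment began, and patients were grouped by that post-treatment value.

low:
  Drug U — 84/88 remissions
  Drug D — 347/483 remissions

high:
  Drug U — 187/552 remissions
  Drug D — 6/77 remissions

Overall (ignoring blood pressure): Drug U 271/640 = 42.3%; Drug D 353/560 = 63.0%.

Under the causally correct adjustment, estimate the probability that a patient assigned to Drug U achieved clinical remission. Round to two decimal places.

0.42

The blood pressure-specific comparison favours Drug U throughout, but the pooled figures favour Drug D. The question is whether to condition on blood pressure.
The distribution of blood pressure is itself part of what the drug does — it is an intermediate outcome. Holding it fixed would remove that part of the effect; the total effect is the pooled difference.
So P(outcome | do(Drug U)) is just the pooled rate for Drug U: 271/640 = 0.423.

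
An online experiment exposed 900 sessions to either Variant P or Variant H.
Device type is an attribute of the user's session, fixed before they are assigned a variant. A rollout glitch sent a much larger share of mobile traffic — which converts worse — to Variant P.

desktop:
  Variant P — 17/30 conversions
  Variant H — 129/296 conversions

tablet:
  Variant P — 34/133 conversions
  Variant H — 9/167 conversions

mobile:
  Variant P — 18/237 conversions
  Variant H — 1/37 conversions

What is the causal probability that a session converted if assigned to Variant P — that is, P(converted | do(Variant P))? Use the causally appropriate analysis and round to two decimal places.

0.31

The stratified and pooled comparisons disagree (Variant P wins within each device type; Variant H wins overall), so the answer turns on the causal role of device type.
Device type satisfies the back-door criterion: it is not a descendant of the variant, and it blocks the spurious path from variant to outcome. Adjusting for it (i.e., using the within-device type rates) gives the causal effect.
Standardising Variant P to the population device type mix: 0.362·17/30 + 0.333·34/133 + 0.304·18/237 = 0.314.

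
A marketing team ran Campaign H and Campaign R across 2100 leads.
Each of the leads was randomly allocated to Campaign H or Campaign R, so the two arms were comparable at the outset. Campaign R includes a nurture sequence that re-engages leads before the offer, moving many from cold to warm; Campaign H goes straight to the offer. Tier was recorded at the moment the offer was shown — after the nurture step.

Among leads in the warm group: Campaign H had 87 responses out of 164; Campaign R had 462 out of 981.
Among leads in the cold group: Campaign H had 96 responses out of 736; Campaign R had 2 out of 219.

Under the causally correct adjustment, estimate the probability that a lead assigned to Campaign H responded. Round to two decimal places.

0.20

Engagement tier here is a post-treatment variable shaped by the campaign; conditioning on it would introduce bias rather than remove it. The overall comparison is the causal one.
So P(outcome | do(Campaign H)) is just the pooled rate for Campaign H: 183/900 = 0.203.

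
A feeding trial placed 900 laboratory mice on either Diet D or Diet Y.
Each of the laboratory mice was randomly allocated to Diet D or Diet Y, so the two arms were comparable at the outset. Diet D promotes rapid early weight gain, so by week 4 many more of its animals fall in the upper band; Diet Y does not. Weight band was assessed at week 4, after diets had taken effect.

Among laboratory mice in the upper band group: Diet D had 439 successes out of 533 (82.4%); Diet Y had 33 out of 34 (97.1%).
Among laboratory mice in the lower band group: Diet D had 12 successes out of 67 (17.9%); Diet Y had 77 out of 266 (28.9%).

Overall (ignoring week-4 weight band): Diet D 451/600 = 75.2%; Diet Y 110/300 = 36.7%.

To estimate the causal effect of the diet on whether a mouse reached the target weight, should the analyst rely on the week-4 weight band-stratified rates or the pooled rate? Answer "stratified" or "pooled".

pooled

Stratifying would compare diets among laboratory mice the diets themselves sorted into week-4 weight band groups — a form of selection on an intermediate. The unconditioned pooled rates give the total causal effect.
Pooled: Diet D 75.2% vs Diet Y 36.7%; Diet D is higher overall.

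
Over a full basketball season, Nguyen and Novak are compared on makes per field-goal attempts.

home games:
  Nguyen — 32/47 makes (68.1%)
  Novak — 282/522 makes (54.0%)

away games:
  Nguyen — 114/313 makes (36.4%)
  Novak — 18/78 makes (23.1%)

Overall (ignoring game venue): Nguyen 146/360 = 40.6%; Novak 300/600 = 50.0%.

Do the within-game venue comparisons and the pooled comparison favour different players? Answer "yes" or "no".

yes

Within each game venue level (home games 68.1% vs 54.0%; away games 36.4% vs 23.1%), Nguyen has the higher rate every time. Pooled: 40.6% vs 50.0% — Novak has the higher rate overall. The two comparisons disagree.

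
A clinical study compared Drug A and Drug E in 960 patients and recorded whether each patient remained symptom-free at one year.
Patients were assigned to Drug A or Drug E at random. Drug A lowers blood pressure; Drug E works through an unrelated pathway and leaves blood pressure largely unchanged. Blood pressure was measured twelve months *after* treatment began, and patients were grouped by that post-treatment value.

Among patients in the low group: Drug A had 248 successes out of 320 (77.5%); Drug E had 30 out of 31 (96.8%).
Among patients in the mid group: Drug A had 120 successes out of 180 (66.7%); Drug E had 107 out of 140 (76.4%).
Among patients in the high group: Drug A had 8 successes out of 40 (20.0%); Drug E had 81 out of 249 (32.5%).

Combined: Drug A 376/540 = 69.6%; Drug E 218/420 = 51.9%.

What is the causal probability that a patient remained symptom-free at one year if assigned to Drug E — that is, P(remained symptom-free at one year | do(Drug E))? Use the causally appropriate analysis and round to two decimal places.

0.52

Blood pressure lies on the pathway drug → blood pressure → outcome, so adjusting for it blocks the indirect effect. For the total causal effect of drug, use the unadjusted pooled rates.
So P(outcome | do(Drug E)) is just the pooled rate for Drug E: 218/420 = 0.519.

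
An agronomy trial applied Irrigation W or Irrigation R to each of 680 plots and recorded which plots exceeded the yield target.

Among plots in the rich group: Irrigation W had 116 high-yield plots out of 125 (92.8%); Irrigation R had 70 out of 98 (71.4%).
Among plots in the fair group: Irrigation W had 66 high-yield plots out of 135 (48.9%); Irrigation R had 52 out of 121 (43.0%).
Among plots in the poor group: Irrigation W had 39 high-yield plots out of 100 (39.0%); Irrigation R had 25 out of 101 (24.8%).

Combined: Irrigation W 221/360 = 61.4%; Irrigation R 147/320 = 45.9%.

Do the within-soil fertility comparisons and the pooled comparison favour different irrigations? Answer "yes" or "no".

Within each soil fertility level (rich 92.8% vs 71.4%; fair 48.9% vs 43.0%; poor 39.0% vs 24.8%), Irrigation W has the higher rate every time. Pooled: 61.4% vs 45.9% — Irrigation W has the higher rate overall. They agree.

no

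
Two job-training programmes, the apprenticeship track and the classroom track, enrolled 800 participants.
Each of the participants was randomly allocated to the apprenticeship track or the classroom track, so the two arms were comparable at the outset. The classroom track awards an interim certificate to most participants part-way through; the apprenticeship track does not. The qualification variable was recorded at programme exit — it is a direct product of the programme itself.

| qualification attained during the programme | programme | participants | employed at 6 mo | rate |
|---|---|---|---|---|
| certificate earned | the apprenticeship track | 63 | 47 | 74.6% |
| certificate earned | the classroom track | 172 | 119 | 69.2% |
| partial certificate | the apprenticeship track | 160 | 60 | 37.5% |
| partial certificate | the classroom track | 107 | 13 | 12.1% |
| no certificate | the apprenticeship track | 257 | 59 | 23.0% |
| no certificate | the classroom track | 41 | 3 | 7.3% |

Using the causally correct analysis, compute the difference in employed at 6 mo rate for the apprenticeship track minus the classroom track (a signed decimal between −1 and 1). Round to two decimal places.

-0.08

The distribution of qualification attained during the programme is itself part of what the programme does — it is an intermediate outcome. Holding it fixed would remove that part of the effect; the total effect is the pooled difference.
The causal difference is the pooled difference: 0.346 − 0.422 = -0.076.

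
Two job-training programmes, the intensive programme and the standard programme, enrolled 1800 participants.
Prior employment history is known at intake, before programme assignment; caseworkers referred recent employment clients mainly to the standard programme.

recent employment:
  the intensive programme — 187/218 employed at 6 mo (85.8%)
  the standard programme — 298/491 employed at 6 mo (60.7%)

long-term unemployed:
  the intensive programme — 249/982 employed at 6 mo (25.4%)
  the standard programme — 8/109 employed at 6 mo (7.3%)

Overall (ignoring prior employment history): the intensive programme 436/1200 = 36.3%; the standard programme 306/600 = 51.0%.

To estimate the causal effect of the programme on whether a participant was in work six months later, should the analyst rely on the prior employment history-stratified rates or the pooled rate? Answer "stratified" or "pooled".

The imbalance in prior employment history arose from how participants were allocated, not from anything the programme did; and prior employment history independently affects the outcome. The pooled gap is confounded — condition on prior employment history.
Within each level — recent employment: 85.8% vs 60.7%; long-term unemployed: 25.4% vs 7.3% — the intensive programme is higher every time.

stratified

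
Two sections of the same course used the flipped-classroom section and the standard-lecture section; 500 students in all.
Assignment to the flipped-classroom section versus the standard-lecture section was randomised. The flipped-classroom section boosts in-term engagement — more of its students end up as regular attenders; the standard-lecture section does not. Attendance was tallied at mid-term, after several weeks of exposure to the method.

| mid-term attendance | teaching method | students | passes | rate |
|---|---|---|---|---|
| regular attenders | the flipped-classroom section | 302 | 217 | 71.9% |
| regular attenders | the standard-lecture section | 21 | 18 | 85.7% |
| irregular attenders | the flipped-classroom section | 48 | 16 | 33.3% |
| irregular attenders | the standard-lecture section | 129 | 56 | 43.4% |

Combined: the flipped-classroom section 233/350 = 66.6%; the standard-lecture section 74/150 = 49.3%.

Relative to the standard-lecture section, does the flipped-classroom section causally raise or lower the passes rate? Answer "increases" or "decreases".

increases

The stratified and pooled comparisons disagree (the standard-lecture section wins within each mid-term attendance; the flipped-classroom section wins overall), so the answer turns on the causal role of mid-term attendance.
The distribution of mid-term attendance is itself part of what the teaching method does — it is an intermediate outcome. Holding it fixed would remove that part of the effect; the total effect is the pooled difference.
Pooled: the flipped-classroom section 66.6% vs the standard-lecture section 49.3%; the flipped-classroom section is higher overall.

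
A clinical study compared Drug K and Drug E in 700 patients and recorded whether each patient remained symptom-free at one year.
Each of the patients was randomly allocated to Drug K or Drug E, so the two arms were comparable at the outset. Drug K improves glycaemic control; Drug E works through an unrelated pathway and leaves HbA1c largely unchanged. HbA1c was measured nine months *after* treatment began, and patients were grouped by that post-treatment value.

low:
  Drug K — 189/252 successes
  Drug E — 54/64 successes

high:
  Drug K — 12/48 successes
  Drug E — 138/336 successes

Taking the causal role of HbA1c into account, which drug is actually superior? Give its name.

Within every HbA1c level Drug E has the higher rate, yet pooled Drug K does — Simpson's reversal.
The distribution of HbA1c is itself part of what the drug does — it is an intermediate outcome. Holding it fixed would remove that part of the effect; the total effect is the pooled difference.
Pooled: Drug K 67.0% vs Drug E 48.0%; Drug K is higher overall.

Drug K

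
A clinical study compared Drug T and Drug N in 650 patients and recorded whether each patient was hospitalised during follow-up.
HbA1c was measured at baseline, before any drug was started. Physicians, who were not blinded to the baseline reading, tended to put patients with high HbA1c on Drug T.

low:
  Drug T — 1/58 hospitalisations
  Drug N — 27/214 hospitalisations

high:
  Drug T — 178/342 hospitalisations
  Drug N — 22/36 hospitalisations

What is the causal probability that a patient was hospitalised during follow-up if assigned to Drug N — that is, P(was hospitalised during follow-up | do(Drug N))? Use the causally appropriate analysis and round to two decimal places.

0.41

HbA1c is set before the drug has any effect — it is not caused by the drug — and it independently drives the outcome. That makes it a confounder, so the causal comparison is within HbA1c levels.
Standardising Drug N to the population HbA1c mix: 0.418·27/214 + 0.582·22/36 = 0.408.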